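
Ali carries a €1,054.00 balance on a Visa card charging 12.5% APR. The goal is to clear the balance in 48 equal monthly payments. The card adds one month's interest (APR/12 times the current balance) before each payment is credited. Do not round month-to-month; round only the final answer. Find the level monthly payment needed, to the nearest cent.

€28.02

Monthly rate r = 12.5%/12 = 1.04167% = 0.0104167.
Level-payment amortization: P = B₀·r / (1 − (1+r)^(−n)) = 1054.00·0.0104167 / (1 − 1.01042^(−48)).
Denominator 1 − (1+r)^(−48) = 0.391898687.
P = 10.9792 / 0.391898687 ≈ 28.02.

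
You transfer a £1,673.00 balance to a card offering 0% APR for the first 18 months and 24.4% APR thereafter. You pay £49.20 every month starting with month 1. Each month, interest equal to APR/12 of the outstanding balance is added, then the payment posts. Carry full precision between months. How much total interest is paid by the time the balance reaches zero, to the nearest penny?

Promo months 1–18 at r₀ = 0%/12 = 0; months 19+ at r₁ = 24.4%/12 = 0.0203333.
After month 18 (no interest yet): B = £1,673.00 − 18·£49.20 = £787.40.
Then at r₁ with £49.20/mo: n₂ = −ln(1 − r₁·B/P)/ln(1+r₁) ≈ 19.56 → 20 more payments.
Total paid = 37·£49.20 + £27.50 = £1,847.90; interest = £1,847.90 − £1,673.00 = £174.90.

£174.90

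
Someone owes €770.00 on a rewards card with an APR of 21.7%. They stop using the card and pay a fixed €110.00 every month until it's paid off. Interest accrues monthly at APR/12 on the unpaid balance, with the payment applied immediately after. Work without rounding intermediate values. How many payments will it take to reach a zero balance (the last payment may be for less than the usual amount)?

Monthly rate r = 21.7%/12 = 1.80833% = 0.0180833.
Recurrence: B ← B·(1+r) − €110.00.
Month 1: interest €13.92; balance after payment €673.92.
Month 2: interest €12.19; balance after payment €576.11.
Closed form: n = −ln(1 − rB₀/P)/ln(1+r) = −ln(0.87342)/ln(1.01808) ≈ 7.552, so the balance reaches zero during payment 8.

8 payments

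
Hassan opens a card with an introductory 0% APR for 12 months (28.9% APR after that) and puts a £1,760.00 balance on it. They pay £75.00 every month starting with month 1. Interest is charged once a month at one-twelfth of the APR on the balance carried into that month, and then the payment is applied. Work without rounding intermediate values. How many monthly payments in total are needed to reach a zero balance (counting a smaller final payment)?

Promo months 1–12 at r₀ = 0%/12 = 0; months 13+ at r₁ = 28.9%/12 = 0.0240833.
After month 12 (no interest yet): B = £1,760.00 − 12·£75.00 = £860.00.
Then at r₁ with £75.00/mo: n₂ = −ln(1 − r₁·B/P)/ln(1+r₁) ≈ 13.58 → 14 more payments.

26 payments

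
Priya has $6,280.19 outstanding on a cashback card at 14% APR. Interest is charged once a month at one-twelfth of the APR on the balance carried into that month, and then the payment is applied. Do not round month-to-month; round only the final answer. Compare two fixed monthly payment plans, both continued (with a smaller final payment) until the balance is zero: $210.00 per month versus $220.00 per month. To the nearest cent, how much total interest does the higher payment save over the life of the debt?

Monthly rate r = 14%/12 = 1.16667% = 0.0116667.
At $210.00/mo: n = ⌈−ln(1 − rB₀/P)/ln(1+r)⌉ = 37 payments (last $208.62); total interest = total paid − $6,280.19 = $1,488.43.
At $220.00/mo: 35 payments (last $202.19); total interest $1,402.00.
Interest saved = $1,488.43 − $1,402.00 = $86.43.

$86.43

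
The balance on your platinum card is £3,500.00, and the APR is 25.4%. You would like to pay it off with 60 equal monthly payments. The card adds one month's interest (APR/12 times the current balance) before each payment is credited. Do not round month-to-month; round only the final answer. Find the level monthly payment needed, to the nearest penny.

£103.55

Monthly rate r = 25.4%/12 = 2.11667% = 0.0211667.
Level-payment amortization: P = B₀·r / (1 − (1+r)^(−n)) = 3500.00·0.0211667 / (1 − 1.02117^(−60)).
Denominator 1 − (1+r)^(−60) = 0.715421423.
P = 74.0833 / 0.715421423 ≈ 103.55.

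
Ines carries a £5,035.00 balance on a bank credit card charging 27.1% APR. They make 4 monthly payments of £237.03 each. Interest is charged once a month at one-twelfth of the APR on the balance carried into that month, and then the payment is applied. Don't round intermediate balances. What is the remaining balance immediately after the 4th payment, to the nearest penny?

£4,524.75

Monthly rate r = 27.1%/12 = 2.25833% = 0.0225833.
Each month: B ← B·(1+r) − £237.03.
Month 1: interest £113.71; balance after payment £4,911.68.
Month 2: interest £110.92; balance after payment £4,785.57.
Month 3: interest £108.07; balance after payment £4,656.61.
Month 4: interest £105.16; balance after payment £4,524.75.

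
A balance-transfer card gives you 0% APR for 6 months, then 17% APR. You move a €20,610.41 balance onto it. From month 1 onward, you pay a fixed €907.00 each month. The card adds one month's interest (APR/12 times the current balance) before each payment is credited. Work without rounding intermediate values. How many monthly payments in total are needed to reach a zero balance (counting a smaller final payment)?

Promo months 1–6 at r₀ = 0%/12 = 0; months 7+ at r₁ = 17%/12 = 0.0141667.
After month 6 (no interest yet): B = €20,610.41 − 6·€907.00 = €15,168.41.
Then at r₁ with €907.00/mo: n₂ = −ln(1 − r₁·B/P)/ln(1+r₁) ≈ 19.22 → 20 more payments.

26 payments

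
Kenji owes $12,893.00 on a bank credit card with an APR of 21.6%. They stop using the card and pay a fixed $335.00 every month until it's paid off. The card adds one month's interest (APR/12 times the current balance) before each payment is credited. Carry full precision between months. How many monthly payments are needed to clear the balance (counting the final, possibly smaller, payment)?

Monthly rate r = 21.6%/12 = 1.8% = 0.018.
Recurrence: B ← B·(1+r) − $335.00.
Month 1: interest $232.07; balance after payment $12,790.07.
Month 2: interest $230.22; balance after payment $12,685.30.
Closed form: n = −ln(1 − rB₀/P)/ln(1+r) = −ln(0.30724)/ln(1.018) ≈ 66.151, so the balance reaches zero during payment 67.

67 months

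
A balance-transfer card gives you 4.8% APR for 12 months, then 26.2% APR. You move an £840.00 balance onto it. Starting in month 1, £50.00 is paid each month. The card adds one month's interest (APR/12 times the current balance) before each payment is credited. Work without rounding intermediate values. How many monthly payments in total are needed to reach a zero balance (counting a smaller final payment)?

Promo months 1–12 at r₀ = 4.8%/12 = 0.004; months 13+ at r₁ = 26.2%/12 = 0.0218333.
After month 12: iterate B ← B·(1+r₀) − £50.00 for 12 months → £267.84.
Then at r₁ with £50.00/mo: n₂ = −ln(1 − r₁·B/P)/ln(1+r₁) ≈ 5.76 → 6 more payments.

18 payments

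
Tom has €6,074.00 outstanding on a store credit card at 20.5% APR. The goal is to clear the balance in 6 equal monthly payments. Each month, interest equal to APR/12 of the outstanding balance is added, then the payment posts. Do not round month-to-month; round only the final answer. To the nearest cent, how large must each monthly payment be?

€1,073.72

Monthly rate r = 20.5%/12 = 1.70833% = 0.0170833.
Level-payment amortization: P = B₀·r / (1 − (1+r)^(−n)) = 6074.00·0.0170833 / (1 − 1.01708^(−6)).
Denominator 1 − (1+r)^(−6) = 0.096640172.
P = 103.764 / 0.096640172 ≈ 1073.72.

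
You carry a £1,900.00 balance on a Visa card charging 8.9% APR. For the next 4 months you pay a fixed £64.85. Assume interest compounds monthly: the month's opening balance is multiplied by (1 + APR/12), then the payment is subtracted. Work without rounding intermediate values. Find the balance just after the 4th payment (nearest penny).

Monthly rate r = 8.9%/12 = 0.741667% = 0.00741667.
Each month: B ← B·(1+r) − £64.85.
Month 1: interest £14.09; balance after payment £1,849.24.
Month 2: interest £13.72; balance after payment £1,798.11.
Month 3: interest £13.34; balance after payment £1,746.59.
Month 4: interest £12.95; balance after payment £1,694.70.

£1,694.70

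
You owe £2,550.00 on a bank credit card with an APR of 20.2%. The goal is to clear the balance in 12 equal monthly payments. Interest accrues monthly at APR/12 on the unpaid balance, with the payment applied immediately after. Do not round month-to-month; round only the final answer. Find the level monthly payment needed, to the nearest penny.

Monthly rate r = 20.2%/12 = 1.68333% = 0.0168333.
Level-payment amortization: P = B₀·r / (1 − (1+r)^(−n)) = 2550.00·0.0168333 / (1 − 1.01683^(−12)).
Denominator 1 − (1+r)^(−12) = 0.181530115.
P = 42.925 / 0.181530115 ≈ 236.46.

£236.46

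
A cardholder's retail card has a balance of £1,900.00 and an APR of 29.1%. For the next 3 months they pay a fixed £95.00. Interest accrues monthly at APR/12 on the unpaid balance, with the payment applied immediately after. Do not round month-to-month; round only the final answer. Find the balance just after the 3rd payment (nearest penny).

£1,749.64

Monthly rate r = 29.1%/12 = 2.425% = 0.02425.
Each month: B ← B·(1+r) − £95.00.
Month 1: interest £46.08; balance after payment £1,851.08.
Month 2: interest £44.89; balance after payment £1,800.96.
Month 3: interest £43.67; balance after payment £1,749.64.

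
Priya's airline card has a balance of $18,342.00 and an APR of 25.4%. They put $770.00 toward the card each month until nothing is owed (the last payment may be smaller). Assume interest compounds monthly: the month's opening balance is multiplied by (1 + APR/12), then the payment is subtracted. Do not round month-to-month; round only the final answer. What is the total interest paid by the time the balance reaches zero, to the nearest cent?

$7,451.80

Monthly rate r = 25.4%/12 = 2.11667% = 0.0211667.
Payoff takes n = ⌈−ln(1 − rB₀/P)/ln(1+r)⌉ = ⌈33.496⌉ = 34 payments; the last is $383.80.
Total paid = 33·$770.00 + $383.80 = $25,793.80.
Total interest = total paid − principal = $25,793.80 − $18,342.00 = $7,451.80.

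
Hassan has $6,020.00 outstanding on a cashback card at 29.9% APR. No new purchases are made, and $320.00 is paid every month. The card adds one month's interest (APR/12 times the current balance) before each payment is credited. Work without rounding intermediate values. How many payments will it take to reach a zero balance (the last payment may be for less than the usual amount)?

Monthly rate r = 29.9%/12 = 2.49167% = 0.0249167.
Recurrence: B ← B·(1+r) − $320.00.
Month 1: interest $150.00; balance after payment $5,850.00.
Month 2: interest $145.76; balance after payment $5,675.76.
Closed form: n = −ln(1 − rB₀/P)/ln(1+r) = −ln(0.53126)/ln(1.02492) ≈ 25.700, so the balance reaches zero during payment 26.

26 months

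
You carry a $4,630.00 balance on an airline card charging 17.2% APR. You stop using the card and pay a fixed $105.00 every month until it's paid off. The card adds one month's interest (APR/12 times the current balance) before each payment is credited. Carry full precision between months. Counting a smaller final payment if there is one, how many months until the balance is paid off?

71 months

Monthly rate r = 17.2%/12 = 1.43333% = 0.0143333.
Recurrence: B ← B·(1+r) − $105.00.
Month 1: interest $66.36; balance after payment $4,591.36.
Month 2: interest $65.81; balance after payment $4,552.17.
Closed form: n = −ln(1 − rB₀/P)/ln(1+r) = −ln(0.36797)/ln(1.01433) ≈ 70.249, so the balance reaches zero during payment 71.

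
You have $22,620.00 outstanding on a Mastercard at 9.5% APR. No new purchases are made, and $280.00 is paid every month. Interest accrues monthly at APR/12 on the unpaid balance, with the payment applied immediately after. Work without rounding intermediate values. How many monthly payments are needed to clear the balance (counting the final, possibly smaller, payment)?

Monthly rate r = 9.5%/12 = 0.791667% = 0.00791667.
Recurrence: B ← B·(1+r) − $280.00.
Month 1: interest $179.08; balance after payment $22,519.08.
Month 2: interest $178.28; balance after payment $22,417.35.
Closed form: n = −ln(1 − rB₀/P)/ln(1+r) = −ln(0.36045)/ln(1.00792) ≈ 129.404, so the balance reaches zero during payment 130.

130 payments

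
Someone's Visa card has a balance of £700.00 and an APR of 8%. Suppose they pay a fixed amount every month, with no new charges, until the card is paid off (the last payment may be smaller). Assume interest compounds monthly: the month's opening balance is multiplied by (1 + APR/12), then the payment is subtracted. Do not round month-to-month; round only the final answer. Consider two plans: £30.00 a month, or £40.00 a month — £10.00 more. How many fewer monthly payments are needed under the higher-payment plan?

Monthly rate r = 8%/12 = 0.666667% = 0.00666667.
At £30.00/mo: n = ⌈−ln(1 − rB₀/P)/ln(1+r)⌉ = 26 payments (last £13.40); total interest = total paid − £700.00 = £63.40.
At £40.00/mo: 19 payments (last £26.82); total interest £46.82.
Payments saved = 26 − 19 = 7.

7 fewer payments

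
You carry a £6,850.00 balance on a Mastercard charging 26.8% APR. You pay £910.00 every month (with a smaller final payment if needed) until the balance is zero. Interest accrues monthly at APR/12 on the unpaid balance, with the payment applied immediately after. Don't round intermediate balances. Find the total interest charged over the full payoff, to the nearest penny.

£735.41

Monthly rate r = 26.8%/12 = 2.23333% = 0.0223333.
Payoff takes n = ⌈−ln(1 − rB₀/P)/ln(1+r)⌉ = ⌈8.333⌉ = 9 payments; the last is £305.41.
Total paid = 8·£910.00 + £305.41 = £7,585.41.
Total interest = total paid − principal = £7,585.41 − £6,850.00 = £735.41.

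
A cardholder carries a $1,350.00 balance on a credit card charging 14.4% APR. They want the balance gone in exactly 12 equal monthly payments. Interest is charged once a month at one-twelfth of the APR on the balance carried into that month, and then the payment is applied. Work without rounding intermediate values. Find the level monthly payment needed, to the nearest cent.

Monthly rate r = 14.4%/12 = 1.2% = 0.012.
Level-payment amortization: P = B₀·r / (1 − (1+r)^(−n)) = 1350.00·0.012 / (1 − 1.012^(−12)).
Denominator 1 − (1+r)^(−12) = 0.133369738.
P = 16.2 / 0.133369738 ≈ 121.47.

$121.47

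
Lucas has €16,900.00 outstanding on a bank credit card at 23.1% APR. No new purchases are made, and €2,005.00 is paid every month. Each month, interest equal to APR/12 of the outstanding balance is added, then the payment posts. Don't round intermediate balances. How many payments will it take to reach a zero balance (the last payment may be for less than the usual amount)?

Monthly rate r = 23.1%/12 = 1.925% = 0.01925.
Recurrence: B ← B·(1+r) − €2,005.00.
Month 1: interest €325.32; balance after payment €15,220.33.
Month 2: interest €292.99; balance after payment €13,508.32.
Closed form: n = −ln(1 − rB₀/P)/ln(1+r) = −ln(0.83774)/ln(1.01925) ≈ 9.285, so the balance reaches zero during payment 10.

10 payments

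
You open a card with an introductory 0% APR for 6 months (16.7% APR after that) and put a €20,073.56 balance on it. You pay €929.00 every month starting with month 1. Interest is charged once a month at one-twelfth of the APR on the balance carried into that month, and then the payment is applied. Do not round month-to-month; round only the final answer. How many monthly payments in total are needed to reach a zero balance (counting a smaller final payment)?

24 months

Promo months 1–6 at r₀ = 0%/12 = 0; months 7+ at r₁ = 16.7%/12 = 0.0139167.
After month 6 (no interest yet): B = €20,073.56 − 6·€929.00 = €14,499.56.
Then at r₁ with €929.00/mo: n₂ = −ln(1 − r₁·B/P)/ln(1+r₁) ≈ 17.72 → 18 more payments.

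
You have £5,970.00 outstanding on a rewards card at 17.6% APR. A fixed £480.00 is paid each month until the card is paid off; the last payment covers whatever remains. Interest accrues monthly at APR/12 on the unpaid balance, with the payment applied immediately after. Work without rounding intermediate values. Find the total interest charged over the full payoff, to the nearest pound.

Monthly rate r = 17.6%/12 = 1.46667% = 0.0146667.
Payoff takes n = ⌈−ln(1 − rB₀/P)/ln(1+r)⌉ = ⌈13.832⌉ = 14 payments; the last is £400.06.
Total paid = 13·£480.00 + £400.06 = £6,640.06.
Total interest = total paid − principal = £6,640.06 − £5,970.00 = £670.06.

£670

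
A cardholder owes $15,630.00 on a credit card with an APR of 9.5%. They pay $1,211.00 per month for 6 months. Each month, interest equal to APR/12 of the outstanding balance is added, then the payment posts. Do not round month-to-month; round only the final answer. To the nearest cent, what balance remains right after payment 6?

Monthly rate r = 9.5%/12 = 0.791667% = 0.00791667.
Each month: B ← B·(1+r) − $1,211.00.
Month 1: interest $123.74; balance after payment $14,542.74.
Month 2: interest $115.13; balance after payment $13,446.87.
Month 3: interest $106.45; balance after payment $12,342.32.
Month 4: interest $97.71; balance after payment $11,229.03.
Month 5: interest $88.90; balance after payment $10,106.93.
Month 6: interest $80.01; balance after payment $8,975.94.

$8,975.94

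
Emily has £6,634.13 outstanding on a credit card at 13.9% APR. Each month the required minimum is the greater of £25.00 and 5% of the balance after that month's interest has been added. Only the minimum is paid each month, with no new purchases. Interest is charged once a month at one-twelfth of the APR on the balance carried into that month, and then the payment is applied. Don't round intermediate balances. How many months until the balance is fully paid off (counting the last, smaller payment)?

Monthly rate r = 13.9%/12 = 1.15833% = 0.0115833.
While 5% of the post-interest balance exceeds £25.00, each month B ← (B·(1+r))·(1 − 0.05), i.e. B shrinks by the factor (1+r)·0.95 = 0.961.
This holds for months 1–66. Entering month 67 the balance is £480.45; 5% of the post-interest balance is now below £25.00, so the flat £25.00 minimum applies from here.
From month 67 a fixed £25.00 at rate r clears £480.45 in 22 more payments. Total: 66 + 22 = 88 months.

88 months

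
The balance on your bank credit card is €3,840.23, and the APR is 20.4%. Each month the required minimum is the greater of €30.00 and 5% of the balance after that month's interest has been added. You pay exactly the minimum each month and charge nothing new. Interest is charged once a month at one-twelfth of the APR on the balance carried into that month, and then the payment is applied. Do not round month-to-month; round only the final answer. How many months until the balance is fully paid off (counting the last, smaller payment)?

79 months

Monthly rate r = 20.4%/12 = 1.7% = 0.017.
While 5% of the post-interest balance exceeds €30.00, each month B ← (B·(1+r))·(1 − 0.05), i.e. B shrinks by the factor (1+r)·0.95 = 0.96615.
This holds for months 1–55. Entering month 56 the balance is €577.84; 5% of the post-interest balance is now below €30.00, so the flat €30.00 minimum applies from here.
From month 56 a fixed €30.00 at rate r clears €577.84 in 24 more payments. Total: 55 + 24 = 79 months.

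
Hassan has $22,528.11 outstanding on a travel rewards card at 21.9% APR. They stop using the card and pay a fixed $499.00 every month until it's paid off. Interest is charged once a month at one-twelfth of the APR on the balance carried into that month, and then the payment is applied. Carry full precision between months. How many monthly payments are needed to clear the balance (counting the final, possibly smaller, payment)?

97 payments

Monthly rate r = 21.9%/12 = 1.825% = 0.01825.
Recurrence: B ← B·(1+r) − $499.00.
Month 1: interest $411.14; balance after payment $22,440.25.
Month 2: interest $409.53; balance after payment $22,350.78.
Closed form: n = −ln(1 − rB₀/P)/ln(1+r) = −ln(0.17608)/ln(1.01825) ≈ 96.035, so the balance reaches zero during payment 97.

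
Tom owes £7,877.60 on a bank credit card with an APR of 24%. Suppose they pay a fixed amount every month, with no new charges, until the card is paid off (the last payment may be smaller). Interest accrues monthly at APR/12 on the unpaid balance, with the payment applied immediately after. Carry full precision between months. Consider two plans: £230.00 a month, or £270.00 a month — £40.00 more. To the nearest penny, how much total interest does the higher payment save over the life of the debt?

Monthly rate r = 24%/12 = 2% = 0.02.
At £230.00/mo: n = ⌈−ln(1 − rB₀/P)/ln(1+r)⌉ = 59 payments (last £77.84); total interest = total paid − £7,877.60 = £5,540.24.
At £270.00/mo: 45 payments (last £63.41); total interest £4,065.81.
Interest saved = £5,540.24 − £4,065.81 = £1,474.43.

£1,474.43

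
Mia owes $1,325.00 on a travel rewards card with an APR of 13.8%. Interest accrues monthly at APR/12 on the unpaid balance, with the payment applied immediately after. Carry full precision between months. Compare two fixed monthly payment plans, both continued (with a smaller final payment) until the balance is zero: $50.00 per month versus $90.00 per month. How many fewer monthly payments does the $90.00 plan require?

15 fewer payments

Monthly rate r = 13.8%/12 = 1.15% = 0.0115.
At $50.00/mo: n = ⌈−ln(1 − rB₀/P)/ln(1+r)⌉ = 32 payments (last $39.48); total interest = total paid − $1,325.00 = $264.48.
At $90.00/mo: 17 payments (last $20.11); total interest $135.11.
Payments saved = 32 − 17 = 15.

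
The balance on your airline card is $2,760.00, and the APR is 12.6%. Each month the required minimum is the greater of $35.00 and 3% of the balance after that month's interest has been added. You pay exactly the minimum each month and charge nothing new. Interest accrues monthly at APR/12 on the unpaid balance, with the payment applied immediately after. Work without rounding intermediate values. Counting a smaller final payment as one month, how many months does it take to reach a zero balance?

Monthly rate r = 12.6%/12 = 1.05% = 0.0105.
While 3% of the post-interest balance exceeds $35.00, each month B ← (B·(1+r))·(1 − 0.03), i.e. B shrinks by the factor (1+r)·0.97 = 0.98018.
This holds for months 1–44. Entering month 45 the balance is $1,144.10; 3% of the post-interest balance is now below $35.00, so the flat $35.00 minimum applies from here.
From month 45 a fixed $35.00 at rate r clears $1,144.10 in 41 more payments. Total: 44 + 41 = 85 months.

85 months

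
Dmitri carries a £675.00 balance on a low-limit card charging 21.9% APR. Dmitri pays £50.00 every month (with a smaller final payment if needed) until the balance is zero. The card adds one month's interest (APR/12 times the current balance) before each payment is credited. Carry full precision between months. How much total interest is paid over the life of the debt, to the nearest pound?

£107

Monthly rate r = 21.9%/12 = 1.825% = 0.01825.
Payoff takes n = ⌈−ln(1 − rB₀/P)/ln(1+r)⌉ = ⌈15.640⌉ = 16 payments; the last is £32.11.
Total paid = 15·£50.00 + £32.11 = £782.11.
Total interest = total paid − principal = £782.11 − £675.00 = £107.11.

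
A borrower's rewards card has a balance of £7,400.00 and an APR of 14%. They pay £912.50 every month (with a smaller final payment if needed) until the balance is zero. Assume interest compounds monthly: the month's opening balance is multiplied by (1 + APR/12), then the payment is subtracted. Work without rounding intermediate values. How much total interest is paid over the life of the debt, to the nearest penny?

£420.40

Monthly rate r = 14%/12 = 1.16667% = 0.0116667.
Payoff takes n = ⌈−ln(1 − rB₀/P)/ln(1+r)⌉ = ⌈8.569⌉ = 9 payments; the last is £520.40.
Total paid = 8·£912.50 + £520.40 = £7,820.40.
Total interest = total paid − principal = £7,820.40 − £7,400.00 = £420.40.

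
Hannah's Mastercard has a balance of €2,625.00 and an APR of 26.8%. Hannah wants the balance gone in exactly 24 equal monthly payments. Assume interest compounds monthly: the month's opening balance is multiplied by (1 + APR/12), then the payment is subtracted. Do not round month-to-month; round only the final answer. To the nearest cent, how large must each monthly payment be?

Monthly rate r = 26.8%/12 = 2.23333% = 0.0223333.
Level-payment amortization: P = B₀·r / (1 − (1+r)^(−n)) = 2625.00·0.0223333 / (1 − 1.02233^(−24)).
Denominator 1 − (1+r)^(−24) = 0.41145525.
P = 58.625 / 0.41145525 ≈ 142.48.

€142.48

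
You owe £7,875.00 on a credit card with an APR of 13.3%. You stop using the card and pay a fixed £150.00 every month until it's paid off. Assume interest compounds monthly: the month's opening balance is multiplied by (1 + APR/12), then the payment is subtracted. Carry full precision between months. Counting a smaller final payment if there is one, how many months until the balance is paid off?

Monthly rate r = 13.3%/12 = 1.10833% = 0.0110833.
Recurrence: B ← B·(1+r) − £150.00.
Month 1: interest £87.28; balance after payment £7,812.28.
Month 2: interest £86.59; balance after payment £7,748.87.
Closed form: n = −ln(1 − rB₀/P)/ln(1+r) = −ln(0.41812)/ln(1.01108) ≈ 79.110, so the balance reaches zero during payment 80.

80 months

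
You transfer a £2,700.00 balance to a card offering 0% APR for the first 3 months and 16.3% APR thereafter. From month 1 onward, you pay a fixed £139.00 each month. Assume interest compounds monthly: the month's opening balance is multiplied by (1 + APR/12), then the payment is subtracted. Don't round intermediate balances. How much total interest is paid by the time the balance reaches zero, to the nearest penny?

Promo months 1–3 at r₀ = 0%/12 = 0; months 4+ at r₁ = 16.3%/12 = 0.0135833.
After month 3 (no interest yet): B = £2,700.00 − 3·£139.00 = £2,283.00.
Then at r₁ with £139.00/mo: n₂ = −ln(1 − r₁·B/P)/ln(1+r₁) ≈ 18.71 → 19 more payments.
Total paid = 21·£139.00 + £98.97 = £3,017.97; interest = £3,017.97 − £2,700.00 = £317.97.

£317.97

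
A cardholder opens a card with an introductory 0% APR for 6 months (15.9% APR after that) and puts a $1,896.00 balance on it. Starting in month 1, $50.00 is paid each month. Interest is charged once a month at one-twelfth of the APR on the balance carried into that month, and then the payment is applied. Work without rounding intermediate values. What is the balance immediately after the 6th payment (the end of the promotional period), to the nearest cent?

$1,596.00

Promo months 1–6 at r₀ = 0%/12 = 0; months 7+ at r₁ = 15.9%/12 = 0.01325.
After month 6 (no interest yet): B = $1,896.00 − 6·$50.00 = $1,596.00.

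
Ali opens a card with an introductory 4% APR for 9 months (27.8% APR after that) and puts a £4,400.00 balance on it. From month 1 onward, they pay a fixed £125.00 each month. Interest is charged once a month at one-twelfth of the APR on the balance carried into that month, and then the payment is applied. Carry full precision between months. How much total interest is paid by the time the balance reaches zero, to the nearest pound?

£2,137

Promo months 1–9 at r₀ = 4%/12 = 0.00333333; months 10+ at r₁ = 27.8%/12 = 0.0231667.
After month 9: iterate B ← B·(1+r₀) − £125.00 for 9 months → £3,393.66.
Then at r₁ with £125.00/mo: n₂ = −ln(1 − r₁·B/P)/ln(1+r₁) ≈ 43.29 → 44 more payments.
Total paid = 52·£125.00 + £36.52 = £6,536.52; interest = £6,536.52 − £4,400.00 = £2,136.52.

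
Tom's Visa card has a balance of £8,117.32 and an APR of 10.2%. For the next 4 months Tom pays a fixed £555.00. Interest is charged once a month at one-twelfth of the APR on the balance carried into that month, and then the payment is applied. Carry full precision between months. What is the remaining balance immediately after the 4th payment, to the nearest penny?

Monthly rate r = 10.2%/12 = 0.85% = 0.0085.
Each month: B ← B·(1+r) − £555.00.
Month 1: interest £69.00; balance after payment £7,631.32.
Month 2: interest £64.87; balance after payment £7,141.18.
Month 3: interest £60.70; balance after payment £6,646.88.
Month 4: interest £56.50; balance after payment £6,148.38.

£6,148.38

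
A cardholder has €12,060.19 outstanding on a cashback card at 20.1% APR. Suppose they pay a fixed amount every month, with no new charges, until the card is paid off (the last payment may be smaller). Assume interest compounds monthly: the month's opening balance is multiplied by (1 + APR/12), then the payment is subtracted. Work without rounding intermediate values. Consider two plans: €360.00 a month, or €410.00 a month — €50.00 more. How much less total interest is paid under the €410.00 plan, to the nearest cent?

€1,097.87

Monthly rate r = 20.1%/12 = 1.675% = 0.01675.
At €360.00/mo: n = ⌈−ln(1 − rB₀/P)/ln(1+r)⌉ = 50 payments (last €208.97); total interest = total paid − €12,060.19 = €5,788.78.
At €410.00/mo: 41 payments (last €351.10); total interest €4,690.91.
Interest saved = €5,788.78 − €4,690.91 = €1,097.87.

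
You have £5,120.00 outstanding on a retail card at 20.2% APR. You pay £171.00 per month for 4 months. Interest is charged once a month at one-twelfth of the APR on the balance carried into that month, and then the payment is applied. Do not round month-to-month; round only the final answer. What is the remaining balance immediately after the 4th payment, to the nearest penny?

Monthly rate r = 20.2%/12 = 1.68333% = 0.0168333.
Each month: B ← B·(1+r) − £171.00.
Month 1: interest £86.19; balance after payment £5,035.19.
Month 2: interest £84.76; balance after payment £4,948.95.
Month 3: interest £83.31; balance after payment £4,861.25.
Month 4: interest £81.83; balance after payment £4,772.08.

£4,772.08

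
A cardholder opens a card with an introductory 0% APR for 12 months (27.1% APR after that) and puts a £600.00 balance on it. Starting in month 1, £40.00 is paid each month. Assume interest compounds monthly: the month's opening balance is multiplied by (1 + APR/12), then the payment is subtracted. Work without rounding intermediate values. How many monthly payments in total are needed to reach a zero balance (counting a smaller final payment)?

Promo months 1–12 at r₀ = 0%/12 = 0; months 13+ at r₁ = 27.1%/12 = 0.0225833.
After month 12 (no interest yet): B = £600.00 − 12·£40.00 = £120.00.
Then at r₁ with £40.00/mo: n₂ = −ln(1 − r₁·B/P)/ln(1+r₁) ≈ 3.14 → 4 more payments.

16 months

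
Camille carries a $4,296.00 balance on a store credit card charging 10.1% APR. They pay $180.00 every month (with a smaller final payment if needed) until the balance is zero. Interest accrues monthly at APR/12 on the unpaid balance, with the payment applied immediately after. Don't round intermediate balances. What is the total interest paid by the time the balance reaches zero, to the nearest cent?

$519.95

Monthly rate r = 10.1%/12 = 0.841667% = 0.00841667.
Payoff takes n = ⌈−ln(1 − rB₀/P)/ln(1+r)⌉ = ⌈26.755⌉ = 27 payments; the last is $135.95.
Total paid = 26·$180.00 + $135.95 = $4,815.95.
Total interest = total paid − principal = $4,815.95 − $4,296.00 = $519.95.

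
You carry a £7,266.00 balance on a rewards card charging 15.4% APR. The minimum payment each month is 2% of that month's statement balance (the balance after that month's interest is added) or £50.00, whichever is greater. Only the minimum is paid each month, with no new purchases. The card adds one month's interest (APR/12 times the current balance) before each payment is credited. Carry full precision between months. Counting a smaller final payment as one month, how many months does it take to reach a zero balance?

Monthly rate r = 15.4%/12 = 1.28333% = 0.0128333.
While 2% of the post-interest balance exceeds £50.00, each month B ← (B·(1+r))·(1 − 0.02), i.e. B shrinks by the factor (1+r)·0.98 = 0.99258.
This holds for months 1–145. Entering month 146 the balance is £2,466.52; 2% of the post-interest balance is now below £50.00, so the flat £50.00 minimum applies from here.
From month 146 a fixed £50.00 at rate r clears £2,466.52 in 79 more payments. Total: 145 + 79 = 224 months.

224 months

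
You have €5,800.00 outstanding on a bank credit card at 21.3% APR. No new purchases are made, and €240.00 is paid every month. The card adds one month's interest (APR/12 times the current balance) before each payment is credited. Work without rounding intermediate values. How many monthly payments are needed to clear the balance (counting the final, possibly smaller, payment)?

32 payments

Monthly rate r = 21.3%/12 = 1.775% = 0.01775.
Recurrence: B ← B·(1+r) − €240.00.
Month 1: interest €102.95; balance after payment €5,662.95.
Month 2: interest €100.52; balance after payment €5,523.47.
Closed form: n = −ln(1 − rB₀/P)/ln(1+r) = −ln(0.57104)/ln(1.01775) ≈ 31.845, so the balance reaches zero during payment 32.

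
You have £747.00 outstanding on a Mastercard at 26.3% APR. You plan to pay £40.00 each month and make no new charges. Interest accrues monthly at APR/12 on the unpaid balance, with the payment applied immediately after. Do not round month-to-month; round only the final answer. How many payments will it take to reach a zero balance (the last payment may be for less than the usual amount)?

Monthly rate r = 26.3%/12 = 2.19167% = 0.0219167.
Recurrence: B ← B·(1+r) − £40.00.
Month 1: interest £16.37; balance after payment £723.37.
Month 2: interest £15.85; balance after payment £699.23.
Closed form: n = −ln(1 − rB₀/P)/ln(1+r) = −ln(0.59071)/ln(1.02192) ≈ 24.282, so the balance reaches zero during payment 25.

25 payments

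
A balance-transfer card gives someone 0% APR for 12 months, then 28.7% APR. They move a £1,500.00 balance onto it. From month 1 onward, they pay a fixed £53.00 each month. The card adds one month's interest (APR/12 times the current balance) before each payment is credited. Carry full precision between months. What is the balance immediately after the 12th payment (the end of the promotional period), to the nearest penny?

Promo months 1–12 at r₀ = 0%/12 = 0; months 13+ at r₁ = 28.7%/12 = 0.0239167.
After month 12 (no interest yet): B = £1,500.00 − 12·£53.00 = £864.00.

£864.00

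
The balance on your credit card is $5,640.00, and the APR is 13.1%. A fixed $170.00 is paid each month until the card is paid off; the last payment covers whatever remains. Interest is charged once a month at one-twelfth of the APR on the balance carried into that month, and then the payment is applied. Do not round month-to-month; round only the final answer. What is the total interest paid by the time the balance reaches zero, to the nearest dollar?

Monthly rate r = 13.1%/12 = 1.09167% = 0.0109167.
Payoff takes n = ⌈−ln(1 − rB₀/P)/ln(1+r)⌉ = ⌈41.418⌉ = 42 payments; the last is $71.24.
Total paid = 41·$170.00 + $71.24 = $7,041.24.
Total interest = total paid − principal = $7,041.24 − $5,640.00 = $1,401.24.

$1,401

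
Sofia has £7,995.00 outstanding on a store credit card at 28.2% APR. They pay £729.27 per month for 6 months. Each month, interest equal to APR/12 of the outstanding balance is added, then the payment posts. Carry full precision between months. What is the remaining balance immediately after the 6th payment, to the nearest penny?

£4,549.75

Monthly rate r = 28.2%/12 = 2.35% = 0.0235.
Each month: B ← B·(1+r) − £729.27.
Month 1: interest £187.88; balance after payment £7,453.61.
Month 2: interest £175.16; balance after payment £6,899.50.
Month 3: interest £162.14; balance after payment £6,332.37.
Month 4: interest £148.81; balance after payment £5,751.91.
Month 5: interest £135.17; balance after payment £5,157.81.
Month 6: interest £121.21; balance after payment £4,549.75.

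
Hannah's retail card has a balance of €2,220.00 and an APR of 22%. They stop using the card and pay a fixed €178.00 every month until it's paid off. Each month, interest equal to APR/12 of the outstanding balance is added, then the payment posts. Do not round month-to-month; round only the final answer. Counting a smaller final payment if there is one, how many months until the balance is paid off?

15 months

Monthly rate r = 22%/12 = 1.83333% = 0.0183333.
Recurrence: B ← B·(1+r) − €178.00.
Month 1: interest €40.70; balance after payment €2,082.70.
Month 2: interest €38.18; balance after payment €1,942.88.
Closed form: n = −ln(1 − rB₀/P)/ln(1+r) = −ln(0.77135)/ln(1.01833) ≈ 14.290, so the balance reaches zero during payment 15.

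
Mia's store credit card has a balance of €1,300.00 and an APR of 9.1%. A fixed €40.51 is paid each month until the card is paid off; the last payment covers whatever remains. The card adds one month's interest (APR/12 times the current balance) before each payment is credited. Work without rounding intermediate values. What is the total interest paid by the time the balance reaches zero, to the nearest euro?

€195

Monthly rate r = 9.1%/12 = 0.758333% = 0.00758333.
Payoff takes n = ⌈−ln(1 − rB₀/P)/ln(1+r)⌉ = ⌈36.912⌉ = 37 payments; the last is €36.97.
Total paid = 36·€40.51 + €36.97 = €1,495.33.
Total interest = total paid − principal = €1,495.33 − €1,300.00 = €195.33.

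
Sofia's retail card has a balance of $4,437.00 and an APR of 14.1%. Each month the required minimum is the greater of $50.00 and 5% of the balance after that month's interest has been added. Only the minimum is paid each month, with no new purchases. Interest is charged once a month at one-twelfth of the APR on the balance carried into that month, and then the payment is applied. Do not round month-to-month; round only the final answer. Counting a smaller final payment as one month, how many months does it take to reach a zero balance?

61 months

Monthly rate r = 14.1%/12 = 1.175% = 0.01175.
While 5% of the post-interest balance exceeds $50.00, each month B ← (B·(1+r))·(1 − 0.05), i.e. B shrinks by the factor (1+r)·0.95 = 0.96116.
This holds for months 1–38. Entering month 39 the balance is $984.85; 5% of the post-interest balance is now below $50.00, so the flat $50.00 minimum applies from here.
From month 39 a fixed $50.00 at rate r clears $984.85 in 23 more payments. Total: 38 + 23 = 61 months.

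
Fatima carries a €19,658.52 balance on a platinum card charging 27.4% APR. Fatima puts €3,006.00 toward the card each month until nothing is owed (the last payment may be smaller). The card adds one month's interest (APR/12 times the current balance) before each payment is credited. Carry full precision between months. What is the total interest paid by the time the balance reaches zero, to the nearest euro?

€1,879

Monthly rate r = 27.4%/12 = 2.28333% = 0.0228333.
Payoff takes n = ⌈−ln(1 − rB₀/P)/ln(1+r)⌉ = ⌈7.163⌉ = 8 payments; the last is €495.79.
Total paid = 7·€3,006.00 + €495.79 = €21,537.79.
Total interest = total paid − principal = €21,537.79 − €19,658.52 = €1,879.27.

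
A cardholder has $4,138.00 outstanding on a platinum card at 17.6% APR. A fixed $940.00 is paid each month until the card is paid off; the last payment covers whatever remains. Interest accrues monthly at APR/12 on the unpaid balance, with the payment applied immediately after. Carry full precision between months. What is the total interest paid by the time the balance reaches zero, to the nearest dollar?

Monthly rate r = 17.6%/12 = 1.46667% = 0.0146667.
Payoff takes n = ⌈−ln(1 − rB₀/P)/ln(1+r)⌉ = ⌈4.584⌉ = 5 payments; the last is $550.58.
Total paid = 4·$940.00 + $550.58 = $4,310.58.
Total interest = total paid − principal = $4,310.58 − $4,138.00 = $172.58.

$173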